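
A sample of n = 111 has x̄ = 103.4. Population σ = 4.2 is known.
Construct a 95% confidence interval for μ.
(102.62, 104.18)

z-interval (σ known):
z* = 1.960 for 95% confidence

Margin of error = z* · σ/√n = 1.960 · 4.2/√111 = 0.78

CI: (103.4 - 0.78, 103.4 + 0.78) = (102.62, 104.18)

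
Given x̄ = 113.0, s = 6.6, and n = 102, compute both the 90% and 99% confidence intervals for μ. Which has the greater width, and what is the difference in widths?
99% CI is wider by 1.26

df = 101
90% CI: t* = 1.660, (111.92, 114.08), width = 2 · t* · s/√n = 2.17
99% CI: t* = 2.625, (111.28, 114.72), width = 2 · t* · s/√n = 3.43

The 99% CI is wider by 3.43 - 2.17 = 1.26.
Higher confidence requires a wider interval.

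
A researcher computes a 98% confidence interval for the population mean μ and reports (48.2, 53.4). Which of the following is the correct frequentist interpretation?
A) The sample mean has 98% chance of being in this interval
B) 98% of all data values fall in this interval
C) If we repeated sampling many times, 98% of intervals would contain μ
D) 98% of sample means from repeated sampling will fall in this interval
C

A) Wrong — x̄ is observed and sits in the interval by construction.
B) Wrong — a CI is about the parameter μ, not individual data values.
C) Correct — this is the frequentist long-run coverage interpretation.
D) Wrong — coverage applies to intervals containing μ, not to future x̄ values.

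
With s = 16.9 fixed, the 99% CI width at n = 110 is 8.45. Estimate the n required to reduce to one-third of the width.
n ≈ 990

CI width ∝ 1/√n
To reduce width by factor 3, need √n to grow by 3 → need 3² = 9 times as many samples.

Current: n = 110, width = 8.45
New: n = 990, width ≈ 2.77

Width reduced by factor of 8.45/2.77 = 3.05.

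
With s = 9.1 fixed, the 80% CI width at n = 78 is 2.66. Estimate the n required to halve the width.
n ≈ 312

CI width ∝ 1/√n
To reduce width by factor 2, need √n to grow by 2 → need 2² = 4 times as many samples.

Current: n = 78, width = 2.66
New: n = 312, width ≈ 1.32

Width reduced by factor of 2.66/1.32 = 2.02.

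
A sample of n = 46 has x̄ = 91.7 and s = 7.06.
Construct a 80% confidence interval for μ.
(90.35, 93.05)

t-interval (σ unknown):
df = n - 1 = 45
t* = 1.301 for 80% confidence

Margin of error = t* · s/√n = 1.301 · 7.06/√46 = 1.35

CI: (90.35, 93.05)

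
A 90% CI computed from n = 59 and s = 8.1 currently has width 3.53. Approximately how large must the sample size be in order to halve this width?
n ≈ 236

CI width ∝ 1/√n
To reduce width by factor 2, need √n to grow by 2 → need 2² = 4 times as many samples.

Current: n = 59, width = 3.53
New: n = 236, width ≈ 1.74

Width reduced by factor of 3.53/1.74 = 2.03.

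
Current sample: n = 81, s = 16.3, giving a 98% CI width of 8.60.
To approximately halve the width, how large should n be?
n ≈ 324

CI width ∝ 1/√n
To reduce width by factor 2, need √n to grow by 2 → need 2² = 4 times as many samples.

Current: n = 81, width = 8.60
New: n = 324, width ≈ 4.23

Width reduced by factor of 8.60/4.23 = 2.03.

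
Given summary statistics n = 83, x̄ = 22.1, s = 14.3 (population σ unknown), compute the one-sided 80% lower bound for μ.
μ ≥ 20.77

Lower bound (one-sided):
t* = 0.846 (one-sided for 80%)
Lower bound = x̄ - t* · s/√n = 22.1 - 0.846 · 14.3/√83 = 20.77

We are 80% confident that μ ≥ 20.77.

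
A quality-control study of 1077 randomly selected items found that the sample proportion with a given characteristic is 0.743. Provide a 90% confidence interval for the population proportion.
(0.721, 0.765)

Proportion CI:
SE = √(p̂(1-p̂)/n) = √(0.743 · 0.257 / 1077) = 0.01332

z* = 1.645
Margin = z* · SE = 1.645 · 0.01332 = 0.0219

CI: 0.743 ± 0.0219 = (0.721, 0.765)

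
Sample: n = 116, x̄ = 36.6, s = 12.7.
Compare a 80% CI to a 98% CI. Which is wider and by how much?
98% CI is wider by 2.52

df = 115
80% CI: t* = 1.289, (35.08, 38.12), width = 2 · t* · s/√n = 3.04
98% CI: t* = 2.359, (33.82, 39.38), width = 2 · t* · s/√n = 5.56

The 98% CI is wider by 5.56 - 3.04 = 2.52.
Higher confidence requires a wider interval.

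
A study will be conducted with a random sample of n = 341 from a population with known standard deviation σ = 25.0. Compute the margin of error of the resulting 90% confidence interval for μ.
Margin of error = 2.23

Margin of error = z* · σ/√n
= 1.645 · 25.0/√341
= 1.645 · 25.0/18.4662
= 2.23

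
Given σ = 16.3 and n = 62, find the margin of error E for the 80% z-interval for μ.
Margin of error = 2.65

Margin of error = z* · σ/√n
= 1.282 · 16.3/√62
= 1.282 · 16.3/7.8740
= 2.65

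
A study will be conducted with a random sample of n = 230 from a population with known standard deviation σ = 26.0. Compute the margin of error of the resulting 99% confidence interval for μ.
Margin of error = 4.42

Margin of error = z* · σ/√n
= 2.576 · 26.0/√230
= 2.576 · 26.0/15.1658
= 4.42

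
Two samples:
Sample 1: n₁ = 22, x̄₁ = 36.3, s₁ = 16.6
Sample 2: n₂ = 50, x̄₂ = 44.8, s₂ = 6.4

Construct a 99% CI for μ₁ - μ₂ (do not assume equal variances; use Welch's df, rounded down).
(-18.75, 1.75)

Difference: x̄₁ - x̄₂ = -8.50
SE = √(s₁²/n₁ + s₂²/n₂) = √(16.6²/22 + 6.4²/50) = 3.6530
df = 23.79 → 23 (Welch–Satterthwaite, rounded down)
t* = 2.807

CI: -8.50 ± 2.807 · 3.6530 = -8.50 ± 10.25 = (-18.75, 1.75)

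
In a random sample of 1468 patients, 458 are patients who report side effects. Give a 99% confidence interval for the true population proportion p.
(0.281, 0.343)

Proportion CI:
p̂ = 458/1468 = 0.31199
SE = √(p̂(1-p̂)/n) = √(0.31199 · 0.68801 / 1468) = 0.01209

z* = 2.576
Margin = z* · SE = 2.576 · 0.01209 = 0.0311

CI: 0.31199 ± 0.0311 = (0.281, 0.343)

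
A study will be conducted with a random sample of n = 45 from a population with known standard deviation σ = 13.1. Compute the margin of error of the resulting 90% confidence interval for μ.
Margin of error = 3.21

Margin of error = z* · σ/√n
= 1.645 · 13.1/√45
= 1.645 · 13.1/6.7082
= 3.21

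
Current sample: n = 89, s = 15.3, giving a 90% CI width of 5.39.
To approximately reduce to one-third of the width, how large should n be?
n ≈ 801

CI width ∝ 1/√n
To reduce width by factor 3, need √n to grow by 3 → need 3² = 9 times as many samples.

Current: n = 89, width = 5.39
New: n = 801, width ≈ 1.78

Width reduced by factor of 5.39/1.78 = 3.03.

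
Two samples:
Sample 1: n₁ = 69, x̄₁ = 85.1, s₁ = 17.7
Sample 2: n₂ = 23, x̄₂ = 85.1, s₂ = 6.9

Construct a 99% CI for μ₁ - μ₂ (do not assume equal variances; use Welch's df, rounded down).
(-6.77, 6.77)

Difference: x̄₁ - x̄₂ = 0.00
SE = √(s₁²/n₁ + s₂²/n₂) = √(17.7²/69 + 6.9²/23) = 2.5711
df = 87.76 → 87 (Welch–Satterthwaite, rounded down)
t* = 2.634

CI: 0.00 ± 2.634 · 2.5711 = 0.00 ± 6.77 = (-6.77, 6.77)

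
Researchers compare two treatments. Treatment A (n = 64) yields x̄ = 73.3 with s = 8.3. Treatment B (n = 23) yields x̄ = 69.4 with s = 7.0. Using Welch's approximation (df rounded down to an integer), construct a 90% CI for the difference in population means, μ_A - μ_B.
(0.89, 6.91)

Difference: x̄₁ - x̄₂ = 3.90
SE = √(s₁²/n₁ + s₂²/n₂) = √(8.3²/64 + 7.0²/23) = 1.7908
df = 45.77 → 45 (Welch–Satterthwaite, rounded down)
t* = 1.679

CI: 3.90 ± 1.679 · 1.7908 = 3.90 ± 3.01 = (0.89, 6.91)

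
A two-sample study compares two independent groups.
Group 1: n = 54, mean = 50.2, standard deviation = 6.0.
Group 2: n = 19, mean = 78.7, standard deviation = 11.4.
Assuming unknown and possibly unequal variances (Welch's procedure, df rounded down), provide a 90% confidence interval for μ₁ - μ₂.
(-33.22, -23.78)

Difference: x̄₁ - x̄₂ = -28.50
SE = √(s₁²/n₁ + s₂²/n₂) = √(6.0²/54 + 11.4²/19) = 2.7398
df = 21.61 → 21 (Welch–Satterthwaite, rounded down)
t* = 1.721

CI: -28.50 ± 1.721 · 2.7398 = -28.50 ± 4.72 = (-33.22, -23.78)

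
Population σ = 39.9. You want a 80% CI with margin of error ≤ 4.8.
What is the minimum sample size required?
n ≥ 114

For margin E ≤ 4.8:
n ≥ (z* · σ / E)²
n ≥ (1.282 · 39.9 / 4.8)²
n ≥ 113.56

Minimum n = 114 (rounding up)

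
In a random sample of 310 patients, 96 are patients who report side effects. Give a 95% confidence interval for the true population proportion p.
(0.258, 0.361)

Proportion CI:
p̂ = 96/310 = 0.30968
SE = √(p̂(1-p̂)/n) = √(0.30968 · 0.69032 / 310) = 0.02626

z* = 1.960
Margin = z* · SE = 1.960 · 0.02626 = 0.0515

CI: 0.30968 ± 0.0515 = (0.258, 0.361)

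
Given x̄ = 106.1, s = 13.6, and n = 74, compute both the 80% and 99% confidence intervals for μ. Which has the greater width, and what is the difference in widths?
99% CI is wider by 4.27

df = 73
80% CI: t* = 1.293, (104.06, 108.14), width = 2 · t* · s/√n = 4.09
99% CI: t* = 2.645, (101.92, 110.28), width = 2 · t* · s/√n = 8.36

The 99% CI is wider by 8.36 - 4.09 = 4.27.
Higher confidence requires a wider interval.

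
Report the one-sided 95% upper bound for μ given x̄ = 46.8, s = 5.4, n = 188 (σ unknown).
μ ≤ 47.45

Upper bound (one-sided):
t* = 1.653 (one-sided for 95%)
Upper bound = x̄ + t* · s/√n = 46.8 + 1.653 · 5.4/√188 = 47.45

We are 95% confident that μ ≤ 47.45.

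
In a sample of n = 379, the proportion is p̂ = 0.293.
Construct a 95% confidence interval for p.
(0.247, 0.339)

Proportion CI:
SE = √(p̂(1-p̂)/n) = √(0.293 · 0.707 / 379) = 0.02338

z* = 1.960
Margin = z* · SE = 1.960 · 0.02338 = 0.0458

CI: 0.293 ± 0.0458 = (0.247, 0.339)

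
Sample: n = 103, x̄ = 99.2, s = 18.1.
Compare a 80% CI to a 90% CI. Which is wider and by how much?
90% CI is wider by 1.32

df = 102
80% CI: t* = 1.290, (96.90, 101.50), width = 2 · t* · s/√n = 4.60
90% CI: t* = 1.660, (96.24, 102.16), width = 2 · t* · s/√n = 5.92

The 90% CI is wider by 5.92 - 4.60 = 1.32.
Higher confidence requires a wider interval.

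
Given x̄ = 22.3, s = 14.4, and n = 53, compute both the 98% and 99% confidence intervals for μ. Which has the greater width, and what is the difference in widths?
99% CI is wider by 1.09

df = 52
98% CI: t* = 2.400, (17.55, 27.05), width = 2 · t* · s/√n = 9.49
99% CI: t* = 2.674, (17.01, 27.59), width = 2 · t* · s/√n = 10.58

The 99% CI is wider by 10.58 - 9.49 = 1.09.
Higher confidence requires a wider interval.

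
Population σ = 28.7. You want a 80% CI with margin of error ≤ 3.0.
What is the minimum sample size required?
n ≥ 151

For margin E ≤ 3.0:
n ≥ (z* · σ / E)²
n ≥ (1.282 · 28.7 / 3.0)²
n ≥ 150.42

Minimum n = 151 (rounding up)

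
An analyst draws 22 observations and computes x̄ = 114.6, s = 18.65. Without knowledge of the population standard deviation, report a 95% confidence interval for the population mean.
(106.33, 122.87)

t-interval (σ unknown):
df = n - 1 = 21
t* = 2.080 for 95% confidence

Margin of error = t* · s/√n = 2.080 · 18.65/√22 = 8.27

CI: (106.33, 122.87)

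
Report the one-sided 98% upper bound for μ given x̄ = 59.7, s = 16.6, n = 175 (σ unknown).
μ ≤ 62.30

Upper bound (one-sided):
t* = 2.069 (one-sided for 98%)
Upper bound = x̄ + t* · s/√n = 59.7 + 2.069 · 16.6/√175 = 62.30

We are 98% confident that μ ≤ 62.30.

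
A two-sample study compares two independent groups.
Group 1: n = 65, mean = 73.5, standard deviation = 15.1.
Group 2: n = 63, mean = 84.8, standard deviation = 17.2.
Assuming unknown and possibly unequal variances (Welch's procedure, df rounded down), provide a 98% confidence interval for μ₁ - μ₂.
(-18.05, -4.55)

Difference: x̄₁ - x̄₂ = -11.30
SE = √(s₁²/n₁ + s₂²/n₂) = √(15.1²/65 + 17.2²/63) = 2.8642
df = 122.83 → 122 (Welch–Satterthwaite, rounded down)
t* = 2.357

CI: -11.30 ± 2.357 · 2.8642 = -11.30 ± 6.75 = (-18.05, -4.55)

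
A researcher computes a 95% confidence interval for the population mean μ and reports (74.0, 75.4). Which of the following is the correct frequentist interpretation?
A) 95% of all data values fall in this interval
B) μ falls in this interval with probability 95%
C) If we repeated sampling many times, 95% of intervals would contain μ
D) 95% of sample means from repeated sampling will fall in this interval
C

A) Wrong — a CI is about the parameter μ, not individual data values.
B) Wrong — μ is fixed; the randomness lives in the interval, not in μ.
C) Correct — this is the frequentist long-run coverage interpretation.
D) Wrong — coverage applies to intervals containing μ, not to future x̄ values.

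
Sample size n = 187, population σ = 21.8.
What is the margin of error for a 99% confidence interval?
Margin of error = 4.11

Margin of error = z* · σ/√n
= 2.576 · 21.8/√187
= 2.576 · 21.8/13.6748
= 4.11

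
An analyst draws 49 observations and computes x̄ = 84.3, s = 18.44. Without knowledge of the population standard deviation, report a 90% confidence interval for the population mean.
(79.88, 88.72)

t-interval (σ unknown):
df = n - 1 = 48
t* = 1.677 for 90% confidence

Margin of error = t* · s/√n = 1.677 · 18.44/√49 = 4.42

CI: (79.88, 88.72)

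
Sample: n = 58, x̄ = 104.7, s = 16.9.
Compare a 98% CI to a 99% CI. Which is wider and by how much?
99% CI is wider by 1.21

df = 57
98% CI: t* = 2.394, (99.39, 110.01), width = 2 · t* · s/√n = 10.62
99% CI: t* = 2.665, (98.79, 110.61), width = 2 · t* · s/√n = 11.83

The 99% CI is wider by 11.83 - 10.62 = 1.21.
Higher confidence requires a wider interval.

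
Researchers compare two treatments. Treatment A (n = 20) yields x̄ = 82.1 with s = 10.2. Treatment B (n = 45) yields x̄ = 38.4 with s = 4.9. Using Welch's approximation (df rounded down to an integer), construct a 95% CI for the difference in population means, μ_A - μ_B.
(38.73, 48.67)

Difference: x̄₁ - x̄₂ = 43.70
SE = √(s₁²/n₁ + s₂²/n₂) = √(10.2²/20 + 4.9²/45) = 2.3949
df = 22.99 → 22 (Welch–Satterthwaite, rounded down)
t* = 2.074

CI: 43.70 ± 2.074 · 2.3949 = 43.70 ± 4.97 = (38.73, 48.67)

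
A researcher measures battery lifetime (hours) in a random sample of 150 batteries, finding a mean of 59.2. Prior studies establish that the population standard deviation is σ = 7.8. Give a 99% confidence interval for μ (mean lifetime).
(57.56, 60.84)

z-interval (σ known):
z* = 2.576 for 99% confidence

Margin of error = z* · σ/√n = 2.576 · 7.8/√150 = 1.64

CI: (59.2 - 1.64, 59.2 + 1.64) = (57.56, 60.84)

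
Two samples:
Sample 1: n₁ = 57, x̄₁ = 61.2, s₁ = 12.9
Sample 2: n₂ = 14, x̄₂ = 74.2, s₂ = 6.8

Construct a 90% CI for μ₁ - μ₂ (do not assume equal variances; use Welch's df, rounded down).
(-17.20, -8.80)

Difference: x̄₁ - x̄₂ = -13.00
SE = √(s₁²/n₁ + s₂²/n₂) = √(12.9²/57 + 6.8²/14) = 2.4945
df = 39.06 → 39 (Welch–Satterthwaite, rounded down)
t* = 1.685

CI: -13.00 ± 1.685 · 2.4945 = -13.00 ± 4.20 = (-17.20, -8.80)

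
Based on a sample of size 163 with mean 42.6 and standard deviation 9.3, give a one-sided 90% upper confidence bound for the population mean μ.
μ ≤ 43.54

Upper bound (one-sided):
t* = 1.287 (one-sided for 90%)
Upper bound = x̄ + t* · s/√n = 42.6 + 1.287 · 9.3/√163 = 43.54

We are 90% confident that μ ≤ 43.54.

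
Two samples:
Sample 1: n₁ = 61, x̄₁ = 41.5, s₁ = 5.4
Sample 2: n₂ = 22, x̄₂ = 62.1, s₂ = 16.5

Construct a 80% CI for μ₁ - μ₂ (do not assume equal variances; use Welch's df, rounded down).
(-25.34, -15.86)

Difference: x̄₁ - x̄₂ = -20.60
SE = √(s₁²/n₁ + s₂²/n₂) = √(5.4²/61 + 16.5²/22) = 3.5851
df = 22.64 → 22 (Welch–Satterthwaite, rounded down)
t* = 1.321

CI: -20.60 ± 1.321 · 3.5851 = -20.60 ± 4.74 = (-25.34, -15.86)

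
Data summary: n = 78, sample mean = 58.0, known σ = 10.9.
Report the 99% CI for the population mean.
(54.82, 61.18)

z-interval (σ known):
z* = 2.576 for 99% confidence

Margin of error = z* · σ/√n = 2.576 · 10.9/√78 = 3.18

CI: (58.0 - 3.18, 58.0 + 3.18) = (54.82, 61.18)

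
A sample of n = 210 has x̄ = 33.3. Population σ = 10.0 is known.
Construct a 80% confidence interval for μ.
(32.42, 34.18)

z-interval (σ known):
z* = 1.282 for 80% confidence

Margin of error = z* · σ/√n = 1.282 · 10.0/√210 = 0.88

CI: (33.3 - 0.88, 33.3 + 0.88) = (32.42, 34.18)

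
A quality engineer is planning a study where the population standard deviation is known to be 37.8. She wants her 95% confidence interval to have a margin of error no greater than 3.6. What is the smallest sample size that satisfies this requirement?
n ≥ 424

For margin E ≤ 3.6:
n ≥ (z* · σ / E)²
n ≥ (1.960 · 37.8 / 3.6)²
n ≥ 423.54

Minimum n = 424 (rounding up)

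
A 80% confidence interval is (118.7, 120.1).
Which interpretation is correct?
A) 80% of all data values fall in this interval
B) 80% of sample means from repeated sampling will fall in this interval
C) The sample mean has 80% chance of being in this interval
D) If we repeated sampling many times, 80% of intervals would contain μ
D

A) Wrong — a CI is about the parameter μ, not individual data values.
B) Wrong — coverage applies to intervals containing μ, not to future x̄ values.
C) Wrong — x̄ is observed and sits in the interval by construction.
D) Correct — this is the frequentist long-run coverage interpretation.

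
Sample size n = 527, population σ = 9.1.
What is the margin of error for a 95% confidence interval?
Margin of error = 0.78

Margin of error = z* · σ/√n
= 1.960 · 9.1/√527
= 1.960 · 9.1/22.9565
= 0.78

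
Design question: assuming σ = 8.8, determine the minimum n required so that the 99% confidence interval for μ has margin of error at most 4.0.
n ≥ 33

For margin E ≤ 4.0:
n ≥ (z* · σ / E)²
n ≥ (2.576 · 8.8 / 4.0)²
n ≥ 32.12

Minimum n = 33 (rounding up)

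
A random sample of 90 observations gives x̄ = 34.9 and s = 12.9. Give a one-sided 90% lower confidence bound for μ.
μ ≥ 33.14

Lower bound (one-sided):
t* = 1.291 (one-sided for 90%)
Lower bound = x̄ - t* · s/√n = 34.9 - 1.291 · 12.9/√90 = 33.14

We are 90% confident that μ ≥ 33.14.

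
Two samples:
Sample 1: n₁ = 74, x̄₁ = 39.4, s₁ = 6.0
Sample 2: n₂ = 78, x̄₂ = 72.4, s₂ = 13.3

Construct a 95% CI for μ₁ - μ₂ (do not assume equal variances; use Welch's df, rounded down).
(-36.29, -29.71)

Difference: x̄₁ - x̄₂ = -33.00
SE = √(s₁²/n₁ + s₂²/n₂) = √(6.0²/74 + 13.3²/78) = 1.6596
df = 108.32 → 108 (Welch–Satterthwaite, rounded down)
t* = 1.982

CI: -33.00 ± 1.982 · 1.6596 = -33.00 ± 3.29 = (-36.29, -29.71)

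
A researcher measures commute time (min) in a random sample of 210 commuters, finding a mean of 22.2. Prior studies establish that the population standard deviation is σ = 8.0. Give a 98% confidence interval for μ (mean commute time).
(20.92, 23.48)

z-interval (σ known):
z* = 2.326 for 98% confidence

Margin of error = z* · σ/√n = 2.326 · 8.0/√210 = 1.28

CI: (22.2 - 1.28, 22.2 + 1.28) = (20.92, 23.48)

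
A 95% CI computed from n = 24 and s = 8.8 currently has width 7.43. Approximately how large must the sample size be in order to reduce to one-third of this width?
n ≈ 216

CI width ∝ 1/√n
To reduce width by factor 3, need √n to grow by 3 → need 3² = 9 times as many samples.

Current: n = 24, width = 7.43
New: n = 216, width ≈ 2.36

Width reduced by factor of 7.43/2.36 = 3.15.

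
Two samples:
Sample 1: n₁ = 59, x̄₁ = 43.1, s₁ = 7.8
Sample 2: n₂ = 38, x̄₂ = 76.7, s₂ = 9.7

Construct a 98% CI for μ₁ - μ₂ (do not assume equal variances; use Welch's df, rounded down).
(-38.06, -29.14)

Difference: x̄₁ - x̄₂ = -33.60
SE = √(s₁²/n₁ + s₂²/n₂) = √(7.8²/59 + 9.7²/38) = 1.8728
df = 66.84 → 66 (Welch–Satterthwaite, rounded down)
t* = 2.384

CI: -33.60 ± 2.384 · 1.8728 = -33.60 ± 4.46 = (-38.06, -29.14)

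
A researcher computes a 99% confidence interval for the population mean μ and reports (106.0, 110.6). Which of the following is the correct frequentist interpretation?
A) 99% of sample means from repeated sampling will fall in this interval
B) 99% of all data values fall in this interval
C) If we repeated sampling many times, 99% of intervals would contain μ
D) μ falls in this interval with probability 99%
C

A) Wrong — coverage applies to intervals containing μ, not to future x̄ values.
B) Wrong — a CI is about the parameter μ, not individual data values.
C) Correct — this is the frequentist long-run coverage interpretation.
D) Wrong — μ is fixed; the randomness lives in the interval, not in μ.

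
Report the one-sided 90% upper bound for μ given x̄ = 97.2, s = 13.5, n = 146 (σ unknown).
μ ≤ 98.64

Upper bound (one-sided):
t* = 1.287 (one-sided for 90%)
Upper bound = x̄ + t* · s/√n = 97.2 + 1.287 · 13.5/√146 = 98.64

We are 90% confident that μ ≤ 98.64.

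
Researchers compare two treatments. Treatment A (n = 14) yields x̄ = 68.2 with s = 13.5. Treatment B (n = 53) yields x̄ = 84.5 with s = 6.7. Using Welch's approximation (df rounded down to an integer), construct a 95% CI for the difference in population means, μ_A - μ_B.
(-24.29, -8.31)

Difference: x̄₁ - x̄₂ = -16.30
SE = √(s₁²/n₁ + s₂²/n₂) = √(13.5²/14 + 6.7²/53) = 3.7236
df = 14.73 → 14 (Welch–Satterthwaite, rounded down)
t* = 2.145

CI: -16.30 ± 2.145 · 3.7236 = -16.30 ± 7.99 = (-24.29, -8.31)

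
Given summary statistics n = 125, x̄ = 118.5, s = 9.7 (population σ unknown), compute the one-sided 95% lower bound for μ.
μ ≥ 117.06

Lower bound (one-sided):
t* = 1.657 (one-sided for 95%)
Lower bound = x̄ - t* · s/√n = 118.5 - 1.657 · 9.7/√125 = 117.06

We are 95% confident that μ ≥ 117.06.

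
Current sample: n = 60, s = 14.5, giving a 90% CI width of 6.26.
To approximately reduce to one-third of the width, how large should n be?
n ≈ 540

CI width ∝ 1/√n
To reduce width by factor 3, need √n to grow by 3 → need 3² = 9 times as many samples.

Current: n = 60, width = 6.26
New: n = 540, width ≈ 2.06

Width reduced by factor of 6.26/2.06 = 3.04.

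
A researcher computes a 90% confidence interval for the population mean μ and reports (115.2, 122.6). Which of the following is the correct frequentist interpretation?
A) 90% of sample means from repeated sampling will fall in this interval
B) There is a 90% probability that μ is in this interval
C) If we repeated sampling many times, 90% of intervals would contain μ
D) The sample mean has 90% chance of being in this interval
C

A) Wrong — coverage applies to intervals containing μ, not to future x̄ values.
B) Wrong — μ is fixed; the randomness lives in the interval, not in μ.
C) Correct — this is the frequentist long-run coverage interpretation.
D) Wrong — x̄ is observed and sits in the interval by construction.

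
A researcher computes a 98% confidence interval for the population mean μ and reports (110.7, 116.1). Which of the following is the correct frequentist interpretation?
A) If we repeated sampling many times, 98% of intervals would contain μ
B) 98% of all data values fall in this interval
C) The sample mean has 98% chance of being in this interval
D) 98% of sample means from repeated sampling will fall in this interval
A

A) Correct — this is the frequentist long-run coverage interpretation.
B) Wrong — a CI is about the parameter μ, not individual data values.
C) Wrong — x̄ is observed and sits in the interval by construction.
D) Wrong — coverage applies to intervals containing μ, not to future x̄ values.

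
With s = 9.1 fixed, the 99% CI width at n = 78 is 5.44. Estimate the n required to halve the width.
n ≈ 312

CI width ∝ 1/√n
To reduce width by factor 2, need √n to grow by 2 → need 2² = 4 times as many samples.

Current: n = 78, width = 5.44
New: n = 312, width ≈ 2.67

Width reduced by factor of 5.44/2.67 = 2.04.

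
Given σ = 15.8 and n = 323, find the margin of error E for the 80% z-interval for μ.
Margin of error = 1.13

Margin of error = z* · σ/√n
= 1.282 · 15.8/√323
= 1.282 · 15.8/17.9722
= 1.13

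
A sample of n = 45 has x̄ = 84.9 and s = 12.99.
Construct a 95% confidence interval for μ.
(81.00, 88.80)

t-interval (σ unknown):
df = n - 1 = 44
t* = 2.015 for 95% confidence

Margin of error = t* · s/√n = 2.015 · 12.99/√45 = 3.90

CI: (81.00, 88.80)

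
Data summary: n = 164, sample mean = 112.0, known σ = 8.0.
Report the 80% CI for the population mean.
(111.20, 112.80)

z-interval (σ known):
z* = 1.282 for 80% confidence

Margin of error = z* · σ/√n = 1.282 · 8.0/√164 = 0.80

CI: (112.0 - 0.80, 112.0 + 0.80) = (111.20, 112.80)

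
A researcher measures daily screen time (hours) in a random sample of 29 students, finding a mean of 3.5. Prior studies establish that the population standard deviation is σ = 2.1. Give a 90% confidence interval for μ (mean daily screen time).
(2.86, 4.14)

z-interval (σ known):
z* = 1.645 for 90% confidence

Margin of error = z* · σ/√n = 1.645 · 2.1/√29 = 0.64

CI: (3.5 - 0.64, 3.5 + 0.64) = (2.86, 4.14)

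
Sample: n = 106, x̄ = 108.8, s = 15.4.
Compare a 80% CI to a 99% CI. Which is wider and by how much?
99% CI is wider by 3.99

df = 105
80% CI: t* = 1.290, (106.87, 110.73), width = 2 · t* · s/√n = 3.86
99% CI: t* = 2.623, (104.88, 112.72), width = 2 · t* · s/√n = 7.85

The 99% CI is wider by 7.85 - 3.86 = 3.99.
Higher confidence requires a wider interval.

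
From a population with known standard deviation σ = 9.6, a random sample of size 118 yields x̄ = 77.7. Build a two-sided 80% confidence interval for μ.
(76.57, 78.83)

z-interval (σ known):
z* = 1.282 for 80% confidence

Margin of error = z* · σ/√n = 1.282 · 9.6/√118 = 1.13

CI: (77.7 - 1.13, 77.7 + 1.13) = (76.57, 78.83)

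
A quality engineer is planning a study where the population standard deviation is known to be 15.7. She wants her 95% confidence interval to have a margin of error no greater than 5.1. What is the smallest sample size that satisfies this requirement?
n ≥ 37

For margin E ≤ 5.1:
n ≥ (z* · σ / E)²
n ≥ (1.960 · 15.7 / 5.1)²
n ≥ 36.41

Minimum n = 37 (rounding up)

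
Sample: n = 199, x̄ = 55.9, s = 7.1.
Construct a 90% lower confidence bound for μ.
μ ≥ 55.25

Lower bound (one-sided):
t* = 1.286 (one-sided for 90%)
Lower bound = x̄ - t* · s/√n = 55.9 - 1.286 · 7.1/√199 = 55.25

We are 90% confident that μ ≥ 55.25.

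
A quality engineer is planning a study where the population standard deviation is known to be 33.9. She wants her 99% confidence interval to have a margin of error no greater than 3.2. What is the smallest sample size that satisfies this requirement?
n ≥ 745

For margin E ≤ 3.2:
n ≥ (z* · σ / E)²
n ≥ (2.576 · 33.9 / 3.2)²
n ≥ 744.72

Minimum n = 745 (rounding up)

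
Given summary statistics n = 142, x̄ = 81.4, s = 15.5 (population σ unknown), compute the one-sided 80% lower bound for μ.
μ ≥ 80.30

Lower bound (one-sided):
t* = 0.844 (one-sided for 80%)
Lower bound = x̄ - t* · s/√n = 81.4 - 0.844 · 15.5/√142 = 80.30

We are 80% confident that μ ≥ 80.30.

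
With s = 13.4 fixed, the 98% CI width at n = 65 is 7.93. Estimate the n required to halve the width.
n ≈ 260

CI width ∝ 1/√n
To reduce width by factor 2, need √n to grow by 2 → need 2² = 4 times as many samples.

Current: n = 65, width = 7.93
New: n = 260, width ≈ 3.89

Width reduced by factor of 7.93/3.89 = 2.04.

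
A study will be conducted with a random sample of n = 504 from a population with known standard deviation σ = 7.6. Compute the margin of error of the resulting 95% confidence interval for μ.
Margin of error = 0.66

Margin of error = z* · σ/√n
= 1.960 · 7.6/√504
= 1.960 · 7.6/22.4499
= 0.66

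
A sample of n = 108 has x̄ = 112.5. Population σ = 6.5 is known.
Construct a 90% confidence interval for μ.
(111.47, 113.53)

z-interval (σ known):
z* = 1.645 for 90% confidence

Margin of error = z* · σ/√n = 1.645 · 6.5/√108 = 1.03

CI: (112.5 - 1.03, 112.5 + 1.03) = (111.47, 113.53)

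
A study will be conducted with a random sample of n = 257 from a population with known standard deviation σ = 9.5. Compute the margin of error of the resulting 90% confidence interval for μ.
Margin of error = 0.97

Margin of error = z* · σ/√n
= 1.645 · 9.5/√257
= 1.645 · 9.5/16.0312
= 0.97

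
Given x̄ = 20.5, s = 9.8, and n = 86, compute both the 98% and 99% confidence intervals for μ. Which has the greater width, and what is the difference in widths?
99% CI is wider by 0.56

df = 85
98% CI: t* = 2.371, (17.99, 23.01), width = 2 · t* · s/√n = 5.01
99% CI: t* = 2.635, (17.72, 23.28), width = 2 · t* · s/√n = 5.57

The 99% CI is wider by 5.57 - 5.01 = 0.56.
Higher confidence requires a wider interval.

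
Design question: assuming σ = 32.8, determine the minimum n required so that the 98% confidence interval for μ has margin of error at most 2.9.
n ≥ 693

For margin E ≤ 2.9:
n ≥ (z* · σ / E)²
n ≥ (2.326 · 32.8 / 2.9)²
n ≥ 692.10

Minimum n = 693 (rounding up)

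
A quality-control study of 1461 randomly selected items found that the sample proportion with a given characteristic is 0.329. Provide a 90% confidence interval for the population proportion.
(0.309, 0.349)

Proportion CI:
SE = √(p̂(1-p̂)/n) = √(0.329 · 0.671 / 1461) = 0.01229

z* = 1.645
Margin = z* · SE = 1.645 · 0.01229 = 0.0202

CI: 0.329 ± 0.0202 = (0.309, 0.349)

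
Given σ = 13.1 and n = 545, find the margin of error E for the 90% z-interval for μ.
Margin of error = 0.92

Margin of error = z* · σ/√n
= 1.645 · 13.1/√545
= 1.645 · 13.1/23.3452
= 0.92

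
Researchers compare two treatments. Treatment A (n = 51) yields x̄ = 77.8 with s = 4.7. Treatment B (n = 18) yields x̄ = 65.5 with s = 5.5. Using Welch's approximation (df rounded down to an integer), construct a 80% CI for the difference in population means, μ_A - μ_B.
(10.39, 14.21)

Difference: x̄₁ - x̄₂ = 12.30
SE = √(s₁²/n₁ + s₂²/n₂) = √(4.7²/51 + 5.5²/18) = 1.4539
df = 26.30 → 26 (Welch–Satterthwaite, rounded down)
t* = 1.315

CI: 12.30 ± 1.315 · 1.4539 = 12.30 ± 1.91 = (10.39, 14.21)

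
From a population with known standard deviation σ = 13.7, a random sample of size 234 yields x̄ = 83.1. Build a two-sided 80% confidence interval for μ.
(81.95, 84.25)

z-interval (σ known):
z* = 1.282 for 80% confidence

Margin of error = z* · σ/√n = 1.282 · 13.7/√234 = 1.15

CI: (83.1 - 1.15, 83.1 + 1.15) = (81.95, 84.25)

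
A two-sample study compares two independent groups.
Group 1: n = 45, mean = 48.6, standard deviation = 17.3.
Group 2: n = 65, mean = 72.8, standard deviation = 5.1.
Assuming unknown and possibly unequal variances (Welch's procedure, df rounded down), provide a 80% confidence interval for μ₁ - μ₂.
(-27.65, -20.75)

Difference: x̄₁ - x̄₂ = -24.20
SE = √(s₁²/n₁ + s₂²/n₂) = √(17.3²/45 + 5.1²/65) = 2.6554
df = 49.33 → 49 (Welch–Satterthwaite, rounded down)
t* = 1.299

CI: -24.20 ± 1.299 · 2.6554 = -24.20 ± 3.45 = (-27.65, -20.75)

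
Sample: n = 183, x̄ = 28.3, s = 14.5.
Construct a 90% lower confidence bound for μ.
μ ≥ 26.92

Lower bound (one-sided):
t* = 1.286 (one-sided for 90%)
Lower bound = x̄ - t* · s/√n = 28.3 - 1.286 · 14.5/√183 = 26.92

We are 90% confident that μ ≥ 26.92.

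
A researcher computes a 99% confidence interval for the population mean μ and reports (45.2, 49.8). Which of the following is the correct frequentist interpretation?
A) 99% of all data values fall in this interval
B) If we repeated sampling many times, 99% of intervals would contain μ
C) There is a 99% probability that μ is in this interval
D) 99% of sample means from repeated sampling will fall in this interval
B

A) Wrong — a CI is about the parameter μ, not individual data values.
B) Correct — this is the frequentist long-run coverage interpretation.
C) Wrong — μ is fixed; the randomness lives in the interval, not in μ.
D) Wrong — coverage applies to intervals containing μ, not to future x̄ values.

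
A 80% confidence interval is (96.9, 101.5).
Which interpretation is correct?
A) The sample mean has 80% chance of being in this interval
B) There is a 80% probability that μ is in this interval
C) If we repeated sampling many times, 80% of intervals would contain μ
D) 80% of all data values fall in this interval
C

A) Wrong — x̄ is observed and sits in the interval by construction.
B) Wrong — μ is fixed; the randomness lives in the interval, not in μ.
C) Correct — this is the frequentist long-run coverage interpretation.
D) Wrong — a CI is about the parameter μ, not individual data values.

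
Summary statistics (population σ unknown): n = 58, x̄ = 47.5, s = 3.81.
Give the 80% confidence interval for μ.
(46.85, 48.15)

t-interval (σ unknown):
df = n - 1 = 57
t* = 1.297 for 80% confidence

Margin of error = t* · s/√n = 1.297 · 3.81/√58 = 0.65

CI: (46.85, 48.15)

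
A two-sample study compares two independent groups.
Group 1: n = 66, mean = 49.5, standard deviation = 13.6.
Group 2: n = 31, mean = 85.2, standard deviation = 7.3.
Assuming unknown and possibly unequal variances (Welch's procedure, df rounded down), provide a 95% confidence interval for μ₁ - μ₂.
(-39.92, -31.48)

Difference: x̄₁ - x̄₂ = -35.70
SE = √(s₁²/n₁ + s₂²/n₂) = √(13.6²/66 + 7.3²/31) = 2.1264
df = 93.21 → 93 (Welch–Satterthwaite, rounded down)
t* = 1.986

CI: -35.70 ± 1.986 · 2.1264 = -35.70 ± 4.22 = (-39.92, -31.48)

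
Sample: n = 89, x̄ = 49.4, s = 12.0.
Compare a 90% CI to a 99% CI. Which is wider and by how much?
99% CI is wider by 2.47

df = 88
90% CI: t* = 1.662, (47.29, 51.51), width = 2 · t* · s/√n = 4.23
99% CI: t* = 2.633, (46.05, 52.75), width = 2 · t* · s/√n = 6.70

The 99% CI is wider by 6.70 - 4.23 = 2.47.
Higher confidence requires a wider interval.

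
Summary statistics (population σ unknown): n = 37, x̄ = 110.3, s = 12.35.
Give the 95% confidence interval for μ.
(106.18, 114.42)

t-interval (σ unknown):
df = n - 1 = 36
t* = 2.028 for 95% confidence

Margin of error = t* · s/√n = 2.028 · 12.35/√37 = 4.12

CI: (106.18, 114.42)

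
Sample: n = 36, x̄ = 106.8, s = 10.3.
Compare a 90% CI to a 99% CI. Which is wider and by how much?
99% CI is wider by 3.55

df = 35
90% CI: t* = 1.690, (103.90, 109.70), width = 2 · t* · s/√n = 5.80
99% CI: t* = 2.724, (102.12, 111.48), width = 2 · t* · s/√n = 9.35

The 99% CI is wider by 9.35 - 5.80 = 3.55.
Higher confidence requires a wider interval.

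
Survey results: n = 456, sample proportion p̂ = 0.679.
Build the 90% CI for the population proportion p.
(0.643, 0.715)

Proportion CI:
SE = √(p̂(1-p̂)/n) = √(0.679 · 0.321 / 456) = 0.02186

z* = 1.645
Margin = z* · SE = 1.645 · 0.02186 = 0.0360

CI: 0.679 ± 0.0360 = (0.643, 0.715)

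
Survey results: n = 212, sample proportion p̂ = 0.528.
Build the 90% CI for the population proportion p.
(0.472, 0.584)

Proportion CI:
SE = √(p̂(1-p̂)/n) = √(0.528 · 0.472 / 212) = 0.03429

z* = 1.645
Margin = z* · SE = 1.645 · 0.03429 = 0.0564

CI: 0.528 ± 0.0564 = (0.472, 0.584)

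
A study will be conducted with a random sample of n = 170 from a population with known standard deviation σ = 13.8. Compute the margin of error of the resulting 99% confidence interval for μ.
Margin of error = 2.73

Margin of error = z* · σ/√n
= 2.576 · 13.8/√170
= 2.576 · 13.8/13.0384
= 2.73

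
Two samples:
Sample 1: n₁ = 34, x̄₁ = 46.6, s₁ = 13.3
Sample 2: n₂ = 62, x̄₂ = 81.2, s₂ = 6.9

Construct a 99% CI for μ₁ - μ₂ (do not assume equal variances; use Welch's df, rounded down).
(-41.19, -28.01)

Difference: x̄₁ - x̄₂ = -34.60
SE = √(s₁²/n₁ + s₂²/n₂) = √(13.3²/34 + 6.9²/62) = 2.4435
df = 42.95 → 42 (Welch–Satterthwaite, rounded down)
t* = 2.698

CI: -34.60 ± 2.698 · 2.4435 = -34.60 ± 6.59 = (-41.19, -28.01)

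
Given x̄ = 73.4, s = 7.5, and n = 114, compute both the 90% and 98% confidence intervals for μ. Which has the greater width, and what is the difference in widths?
98% CI is wider by 0.99

df = 113
90% CI: t* = 1.658, (72.24, 74.56), width = 2 · t* · s/√n = 2.33
98% CI: t* = 2.360, (71.74, 75.06), width = 2 · t* · s/√n = 3.32

The 98% CI is wider by 3.32 - 2.33 = 0.99.
Higher confidence requires a wider interval.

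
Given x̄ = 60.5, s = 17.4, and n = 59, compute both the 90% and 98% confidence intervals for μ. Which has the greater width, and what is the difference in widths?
98% CI is wider by 3.26

df = 58
90% CI: t* = 1.672, (56.71, 64.29), width = 2 · t* · s/√n = 7.58
98% CI: t* = 2.392, (55.08, 65.92), width = 2 · t* · s/√n = 10.84

The 98% CI is wider by 10.84 - 7.58 = 3.26.
Higher confidence requires a wider interval.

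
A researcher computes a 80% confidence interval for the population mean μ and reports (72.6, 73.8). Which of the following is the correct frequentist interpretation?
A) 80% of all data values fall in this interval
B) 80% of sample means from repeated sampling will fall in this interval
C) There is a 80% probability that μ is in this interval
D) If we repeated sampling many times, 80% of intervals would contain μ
D

A) Wrong — a CI is about the parameter μ, not individual data values.
B) Wrong — coverage applies to intervals containing μ, not to future x̄ values.
C) Wrong — μ is fixed; the randomness lives in the interval, not in μ.
D) Correct — this is the frequentist long-run coverage interpretation.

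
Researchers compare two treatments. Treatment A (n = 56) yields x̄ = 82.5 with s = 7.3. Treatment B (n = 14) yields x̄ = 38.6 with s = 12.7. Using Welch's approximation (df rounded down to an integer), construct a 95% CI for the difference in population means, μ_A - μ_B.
(36.37, 51.43)

Difference: x̄₁ - x̄₂ = 43.90
SE = √(s₁²/n₁ + s₂²/n₂) = √(7.3²/56 + 12.7²/14) = 3.5316
df = 15.21 → 15 (Welch–Satterthwaite, rounded down)
t* = 2.131

CI: 43.90 ± 2.131 · 3.5316 = 43.90 ± 7.53 = (36.37, 51.43)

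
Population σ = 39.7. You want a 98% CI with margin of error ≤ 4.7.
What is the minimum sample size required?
n ≥ 387

For margin E ≤ 4.7:
n ≥ (z* · σ / E)²
n ≥ (2.326 · 39.7 / 4.7)²
n ≥ 386.02

Minimum n = 387 (rounding up)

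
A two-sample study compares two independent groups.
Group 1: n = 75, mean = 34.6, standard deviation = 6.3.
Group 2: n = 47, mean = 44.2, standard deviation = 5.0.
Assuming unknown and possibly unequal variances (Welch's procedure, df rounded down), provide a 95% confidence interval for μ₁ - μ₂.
(-11.64, -7.56)

Difference: x̄₁ - x̄₂ = -9.60
SE = √(s₁²/n₁ + s₂²/n₂) = √(6.3²/75 + 5.0²/47) = 1.0301
df = 113.33 → 113 (Welch–Satterthwaite, rounded down)
t* = 1.981

CI: -9.60 ± 1.981 · 1.0301 = -9.60 ± 2.04 = (-11.64, -7.56)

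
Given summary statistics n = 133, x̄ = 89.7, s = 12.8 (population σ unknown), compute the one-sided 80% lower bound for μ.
μ ≥ 88.76

Lower bound (one-sided):
t* = 0.844 (one-sided for 80%)
Lower bound = x̄ - t* · s/√n = 89.7 - 0.844 · 12.8/√133 = 88.76

We are 80% confident that μ ≥ 88.76.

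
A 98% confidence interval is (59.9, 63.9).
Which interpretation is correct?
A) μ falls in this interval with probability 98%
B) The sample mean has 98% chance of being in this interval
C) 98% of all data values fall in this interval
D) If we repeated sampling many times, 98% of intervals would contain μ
D

A) Wrong — μ is fixed; the randomness lives in the interval, not in μ.
B) Wrong — x̄ is observed and sits in the interval by construction.
C) Wrong — a CI is about the parameter μ, not individual data values.
D) Correct — this is the frequentist long-run coverage interpretation.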